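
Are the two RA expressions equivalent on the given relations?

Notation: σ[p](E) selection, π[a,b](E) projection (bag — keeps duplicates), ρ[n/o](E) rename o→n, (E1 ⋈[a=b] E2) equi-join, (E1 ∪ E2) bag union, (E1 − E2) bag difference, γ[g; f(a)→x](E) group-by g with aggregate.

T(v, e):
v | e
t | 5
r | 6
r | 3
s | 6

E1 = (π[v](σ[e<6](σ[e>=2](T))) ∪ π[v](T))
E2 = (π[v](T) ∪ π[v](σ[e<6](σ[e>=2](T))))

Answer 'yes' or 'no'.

E1 per-node cardinality:
  T → 4
  σ[e>=2](T) → 4
  σ[e<6](σ[e>=2](T)) → 2
  π[v](σ[e<6](σ[e>=2](T))) → 2
  T → 4
  π[v](T) → 4
  (π[v](σ[e<6](σ[e>=2](T))) ∪ π[v](T)) → 6
E2 per-node cardinality:
  T → 4
  π[v](T) → 4
  T → 4
  σ[e>=2](T) → 4
  σ[e<6](σ[e>=2](T)) → 2
  π[v](σ[e<6](σ[e>=2](T))) → 2
  (π[v](T) ∪ π[v](σ[e<6](σ[e>=2](T)))) → 6

E1 and E2 produce the same multiset:
v
r
r
r
s
t
t

yes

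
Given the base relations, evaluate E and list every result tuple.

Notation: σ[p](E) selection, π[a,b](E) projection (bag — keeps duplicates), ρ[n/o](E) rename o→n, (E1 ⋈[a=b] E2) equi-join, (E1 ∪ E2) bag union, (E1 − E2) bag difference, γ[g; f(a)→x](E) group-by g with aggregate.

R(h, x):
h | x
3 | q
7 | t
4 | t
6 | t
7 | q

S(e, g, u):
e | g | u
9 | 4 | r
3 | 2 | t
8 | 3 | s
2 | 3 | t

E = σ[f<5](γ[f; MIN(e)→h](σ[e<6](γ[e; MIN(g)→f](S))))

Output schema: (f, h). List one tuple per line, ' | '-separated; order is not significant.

Subexpression sizes:
  S → 4
  γ[e; MIN(g)→f](S) → 4
  σ[e<6](γ[e; MIN(g)→f](S)) → 2
  γ[f; MIN(e)→h](σ[e<6](γ[e; MIN(g)→f](S))) → 2
  σ[f<5](γ[f; MIN(e)→h](σ[e<6](γ[e; MIN(g)→f](S)))) → 2

== RESULT ==
f | h
2 | 3
3 | 2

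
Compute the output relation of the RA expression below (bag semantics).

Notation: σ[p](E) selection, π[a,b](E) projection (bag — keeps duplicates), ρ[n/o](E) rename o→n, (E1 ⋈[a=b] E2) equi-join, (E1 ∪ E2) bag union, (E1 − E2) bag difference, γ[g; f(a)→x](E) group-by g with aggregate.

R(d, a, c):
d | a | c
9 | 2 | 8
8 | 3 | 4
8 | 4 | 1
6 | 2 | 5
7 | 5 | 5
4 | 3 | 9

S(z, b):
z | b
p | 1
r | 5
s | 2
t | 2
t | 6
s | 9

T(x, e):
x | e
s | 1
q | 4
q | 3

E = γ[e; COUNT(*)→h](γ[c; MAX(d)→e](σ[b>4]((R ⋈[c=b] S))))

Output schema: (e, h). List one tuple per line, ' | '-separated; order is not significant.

Row counts bottom-up:
  R → 6
  S → 6
  (R ⋈[c=b] S) → 4
  σ[b>4]((R ⋈[c=b] S)) → 3
  γ[c; MAX(d)→e](σ[b>4]((R ⋈[c=b] S))) → 2
  γ[e; COUNT(*)→h](γ[c; MAX(d)→e](σ[b>4]((R ⋈[c=b] S)))) → 2

== RESULT ==
e | h
4 | 1
7 | 1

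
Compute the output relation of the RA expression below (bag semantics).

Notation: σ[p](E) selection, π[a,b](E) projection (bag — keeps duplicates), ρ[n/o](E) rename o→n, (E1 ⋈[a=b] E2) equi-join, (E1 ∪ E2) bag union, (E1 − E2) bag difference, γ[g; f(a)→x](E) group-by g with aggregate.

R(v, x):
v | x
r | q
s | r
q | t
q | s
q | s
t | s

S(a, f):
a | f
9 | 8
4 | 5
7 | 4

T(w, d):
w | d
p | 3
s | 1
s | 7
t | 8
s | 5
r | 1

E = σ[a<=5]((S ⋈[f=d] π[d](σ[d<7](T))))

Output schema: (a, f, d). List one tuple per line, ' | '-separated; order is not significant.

Row counts bottom-up:
  S → 3
  T → 6
  σ[d<7](T) → 4
  π[d](σ[d<7](T)) → 4
  (S ⋈[f=d] π[d](σ[d<7](T))) → 1
  σ[a<=5]((S ⋈[f=d] π[d](σ[d<7](T)))) → 1

== RESULT ==
a | f | d
4 | 5 | 5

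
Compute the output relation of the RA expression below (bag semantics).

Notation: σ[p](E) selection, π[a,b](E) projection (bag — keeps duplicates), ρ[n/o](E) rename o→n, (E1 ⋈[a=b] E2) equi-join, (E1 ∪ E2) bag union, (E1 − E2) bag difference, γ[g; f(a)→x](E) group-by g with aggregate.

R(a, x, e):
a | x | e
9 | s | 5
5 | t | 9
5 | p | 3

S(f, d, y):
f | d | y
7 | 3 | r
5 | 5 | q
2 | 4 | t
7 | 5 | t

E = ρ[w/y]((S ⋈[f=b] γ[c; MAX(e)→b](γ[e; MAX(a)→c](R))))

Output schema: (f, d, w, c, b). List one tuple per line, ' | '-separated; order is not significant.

Stepwise |·|:
  S → 4
  R → 3
  γ[e; MAX(a)→c](R) → 3
  γ[c; MAX(e)→b](γ[e; MAX(a)→c](R)) → 2
  (S ⋈[f=b] γ[c; MAX(e)→b](γ[e; MAX(a)→c](R))) → 1
  ρ[w/y]((S ⋈[f=b] γ[c; MAX(e)→b](γ[e; MAX(a)→c](R)))) → 1

== RESULT ==
f | d | w | c | b
5 | 5 | q | 9 | 5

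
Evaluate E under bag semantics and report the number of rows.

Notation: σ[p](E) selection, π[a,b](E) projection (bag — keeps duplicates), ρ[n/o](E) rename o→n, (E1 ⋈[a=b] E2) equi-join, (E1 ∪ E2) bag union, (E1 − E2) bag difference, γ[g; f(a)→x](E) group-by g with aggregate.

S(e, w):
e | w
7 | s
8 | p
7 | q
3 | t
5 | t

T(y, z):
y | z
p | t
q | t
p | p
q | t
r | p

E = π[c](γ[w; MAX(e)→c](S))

Subexpression sizes:
  S → 5
  γ[w; MAX(e)→c](S) → 4
  π[c](γ[w; MAX(e)→c](S)) → 4

|E| = 4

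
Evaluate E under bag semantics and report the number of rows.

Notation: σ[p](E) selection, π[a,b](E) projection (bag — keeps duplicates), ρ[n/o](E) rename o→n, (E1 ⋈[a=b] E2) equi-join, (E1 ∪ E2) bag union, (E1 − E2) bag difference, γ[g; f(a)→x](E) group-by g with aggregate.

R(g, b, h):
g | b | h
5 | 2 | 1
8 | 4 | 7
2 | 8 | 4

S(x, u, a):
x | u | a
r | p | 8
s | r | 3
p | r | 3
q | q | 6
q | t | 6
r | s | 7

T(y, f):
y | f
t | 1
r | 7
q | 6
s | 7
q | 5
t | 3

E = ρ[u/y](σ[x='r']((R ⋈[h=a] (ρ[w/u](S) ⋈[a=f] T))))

Per-node cardinality:
  R → 3
  S → 6
  ρ[w/u](S) → 6
  T → 6
  (ρ[w/u](S) ⋈[a=f] T) → 6
  (R ⋈[h=a] (ρ[w/u](S) ⋈[a=f] T)) → 2
  σ[x='r']((R ⋈[h=a] (ρ[w/u](S) ⋈[a=f] T))) → 2
  ρ[u/y](σ[x='r']((R ⋈[h=a] (ρ[w/u](S) ⋈[a=f] T)))) → 2

|E| = 2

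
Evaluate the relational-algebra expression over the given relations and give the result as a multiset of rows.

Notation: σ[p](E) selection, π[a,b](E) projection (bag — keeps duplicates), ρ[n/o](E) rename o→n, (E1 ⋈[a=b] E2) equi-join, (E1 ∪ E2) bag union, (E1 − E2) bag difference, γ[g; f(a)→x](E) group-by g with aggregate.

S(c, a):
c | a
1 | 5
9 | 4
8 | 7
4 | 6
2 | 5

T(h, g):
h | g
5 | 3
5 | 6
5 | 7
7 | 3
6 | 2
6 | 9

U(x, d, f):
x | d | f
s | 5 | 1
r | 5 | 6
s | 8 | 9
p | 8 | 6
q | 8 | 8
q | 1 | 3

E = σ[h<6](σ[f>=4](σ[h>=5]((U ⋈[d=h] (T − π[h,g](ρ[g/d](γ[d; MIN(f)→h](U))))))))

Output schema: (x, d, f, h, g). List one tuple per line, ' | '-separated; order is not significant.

Per-node cardinality:
  U → 6
  T → 6
  U → 6
  γ[d; MIN(f)→h](U) → 3
  ρ[g/d](γ[d; MIN(f)→h](U)) → 3
  π[h,g](ρ[g/d](γ[d; MIN(f)→h](U))) → 3
  (T − π[h,g](ρ[g/d](γ[d; MIN(f)→h](U)))) → 6
  (U ⋈[d=h] (T − π[h,g](ρ[g/d](γ[d; MIN(f)→h](U))))) → 6
  σ[h>=5]((U ⋈[d=h] (T − π[h,g](ρ[g/d](γ[d; MIN(f)→h](U)))))) → 6
  σ[f>=4](σ[h>=5]((U ⋈[d=h] (T − π[h,g](ρ[g/d](γ[d; MIN(f)→h](U))))))) → 3
  σ[h<6](σ[f>=4](σ[h>=5]((U ⋈[d=h] (T − π[h,g](ρ[g/d](γ[d; MIN(f)→h](U)))))))) → 3

== RESULT ==
x | d | f | h | g
r | 5 | 6 | 5 | 3
r | 5 | 6 | 5 | 6
r | 5 | 6 | 5 | 7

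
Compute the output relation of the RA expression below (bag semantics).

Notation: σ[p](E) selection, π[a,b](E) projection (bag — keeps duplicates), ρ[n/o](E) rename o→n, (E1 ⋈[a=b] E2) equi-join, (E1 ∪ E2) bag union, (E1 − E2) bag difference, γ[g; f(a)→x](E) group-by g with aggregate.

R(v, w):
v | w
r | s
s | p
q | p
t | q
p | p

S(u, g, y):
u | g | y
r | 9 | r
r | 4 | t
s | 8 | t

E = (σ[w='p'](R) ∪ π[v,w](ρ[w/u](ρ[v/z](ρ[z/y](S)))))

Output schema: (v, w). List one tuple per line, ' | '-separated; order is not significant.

Per-node cardinality:
  R → 5
  σ[w='p'](R) → 3
  S → 3
  ρ[z/y](S) → 3
  ρ[v/z](ρ[z/y](S)) → 3
  ρ[w/u](ρ[v/z](ρ[z/y](S))) → 3
  π[v,w](ρ[w/u](ρ[v/z](ρ[z/y](S)))) → 3
  (σ[w='p'](R) ∪ π[v,w](ρ[w/u](ρ[v/z](ρ[z/y](S))))) → 6

== RESULT ==
v | w
p | p
q | p
r | r
s | p
t | r
t | s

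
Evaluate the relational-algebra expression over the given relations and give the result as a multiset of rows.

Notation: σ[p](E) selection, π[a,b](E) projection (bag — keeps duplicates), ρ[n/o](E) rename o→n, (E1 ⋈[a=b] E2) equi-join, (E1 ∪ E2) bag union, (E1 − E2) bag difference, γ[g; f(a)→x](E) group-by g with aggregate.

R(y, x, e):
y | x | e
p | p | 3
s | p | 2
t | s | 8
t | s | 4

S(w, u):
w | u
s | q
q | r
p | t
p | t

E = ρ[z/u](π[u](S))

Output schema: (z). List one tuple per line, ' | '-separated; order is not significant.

Subexpression sizes:
  S → 4
  π[u](S) → 4
  ρ[z/u](π[u](S)) → 4

== RESULT ==
z
q
r
t
t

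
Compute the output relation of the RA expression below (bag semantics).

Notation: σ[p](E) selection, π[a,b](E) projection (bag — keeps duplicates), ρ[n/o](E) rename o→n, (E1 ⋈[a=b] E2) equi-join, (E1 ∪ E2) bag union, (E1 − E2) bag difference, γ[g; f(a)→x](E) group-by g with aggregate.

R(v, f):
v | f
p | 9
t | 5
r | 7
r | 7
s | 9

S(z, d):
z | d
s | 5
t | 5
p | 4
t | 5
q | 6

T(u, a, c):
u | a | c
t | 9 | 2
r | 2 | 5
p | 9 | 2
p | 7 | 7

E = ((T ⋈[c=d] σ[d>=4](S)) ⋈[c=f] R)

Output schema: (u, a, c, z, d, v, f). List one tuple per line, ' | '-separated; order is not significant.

Stepwise |·|:
  T → 4
  S → 5
  σ[d>=4](S) → 5
  (T ⋈[c=d] σ[d>=4](S)) → 3
  R → 5
  ((T ⋈[c=d] σ[d>=4](S)) ⋈[c=f] R) → 3

== RESULT ==
u | a | c | z | d | v | f
r | 2 | 5 | s | 5 | t | 5
r | 2 | 5 | t | 5 | t | 5
r | 2 | 5 | t | 5 | t | 5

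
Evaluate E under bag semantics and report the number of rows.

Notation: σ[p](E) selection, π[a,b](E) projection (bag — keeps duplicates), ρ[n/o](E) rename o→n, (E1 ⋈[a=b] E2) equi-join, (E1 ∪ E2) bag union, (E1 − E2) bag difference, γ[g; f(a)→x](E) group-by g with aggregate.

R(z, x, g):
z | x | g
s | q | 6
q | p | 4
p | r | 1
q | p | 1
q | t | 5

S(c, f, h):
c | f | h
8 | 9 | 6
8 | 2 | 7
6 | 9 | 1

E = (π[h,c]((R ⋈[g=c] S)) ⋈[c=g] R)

Stepwise |·|:
  R → 5
  S → 3
  (R ⋈[g=c] S) → 1
  π[h,c]((R ⋈[g=c] S)) → 1
  R → 5
  (π[h,c]((R ⋈[g=c] S)) ⋈[c=g] R) → 1

|E| = 1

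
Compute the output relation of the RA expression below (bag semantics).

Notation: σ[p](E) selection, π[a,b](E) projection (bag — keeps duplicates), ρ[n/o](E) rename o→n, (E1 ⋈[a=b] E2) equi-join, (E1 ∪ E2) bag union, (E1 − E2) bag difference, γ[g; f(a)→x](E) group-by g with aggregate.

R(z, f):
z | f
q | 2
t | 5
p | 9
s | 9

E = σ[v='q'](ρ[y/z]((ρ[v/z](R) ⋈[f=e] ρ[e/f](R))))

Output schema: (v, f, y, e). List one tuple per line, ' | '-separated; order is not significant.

Per-node cardinality:
  R → 4
  ρ[v/z](R) → 4
  R → 4
  ρ[e/f](R) → 4
  (ρ[v/z](R) ⋈[f=e] ρ[e/f](R)) → 6
  ρ[y/z]((ρ[v/z](R) ⋈[f=e] ρ[e/f](R))) → 6
  σ[v='q'](ρ[y/z]((ρ[v/z](R) ⋈[f=e] ρ[e/f](R)))) → 1

== RESULT ==
v | f | y | e
q | 2 | q | 2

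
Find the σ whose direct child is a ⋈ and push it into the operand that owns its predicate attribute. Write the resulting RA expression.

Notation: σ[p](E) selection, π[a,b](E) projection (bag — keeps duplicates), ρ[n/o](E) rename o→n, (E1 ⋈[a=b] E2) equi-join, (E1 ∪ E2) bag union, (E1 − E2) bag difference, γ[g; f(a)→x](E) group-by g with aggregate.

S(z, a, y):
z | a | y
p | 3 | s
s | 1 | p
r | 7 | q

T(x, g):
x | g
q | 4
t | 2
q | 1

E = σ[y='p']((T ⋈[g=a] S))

σ filters on y, owned by the right side.
E' = (T ⋈[g=a] σ[y='p'](S))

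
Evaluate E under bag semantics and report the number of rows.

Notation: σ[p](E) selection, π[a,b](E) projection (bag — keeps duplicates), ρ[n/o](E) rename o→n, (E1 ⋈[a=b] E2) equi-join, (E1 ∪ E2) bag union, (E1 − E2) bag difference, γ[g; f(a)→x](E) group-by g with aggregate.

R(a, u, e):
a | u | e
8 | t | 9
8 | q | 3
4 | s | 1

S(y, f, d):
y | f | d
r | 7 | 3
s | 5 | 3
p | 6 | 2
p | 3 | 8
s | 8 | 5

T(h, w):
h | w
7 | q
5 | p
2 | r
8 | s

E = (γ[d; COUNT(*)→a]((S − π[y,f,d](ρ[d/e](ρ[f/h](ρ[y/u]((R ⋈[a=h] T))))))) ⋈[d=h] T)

Per-node cardinality:
  S → 5
  R → 3
  T → 4
  (R ⋈[a=h] T) → 2
  ρ[y/u]((R ⋈[a=h] T)) → 2
  ρ[f/h](ρ[y/u]((R ⋈[a=h] T))) → 2
  ρ[d/e](ρ[f/h](ρ[y/u]((R ⋈[a=h] T)))) → 2
  π[y,f,d](ρ[d/e](ρ[f/h](ρ[y/u]((R ⋈[a=h] T))))) → 2
  (S − π[y,f,d](ρ[d/e](ρ[f/h](ρ[y/u]((R ⋈[a=h] T)))))) → 5
  γ[d; COUNT(*)→a]((S − π[y,f,d](ρ[d/e](ρ[f/h](ρ[y/u]((R ⋈[a=h] T))))))) → 4
  T → 4
  (γ[d; COUNT(*)→a]((S − π[y,f,d](ρ[d/e](ρ[f/h](ρ[y/u]((R ⋈[a=h] T))))))) ⋈[d=h] T) → 3

|E| = 3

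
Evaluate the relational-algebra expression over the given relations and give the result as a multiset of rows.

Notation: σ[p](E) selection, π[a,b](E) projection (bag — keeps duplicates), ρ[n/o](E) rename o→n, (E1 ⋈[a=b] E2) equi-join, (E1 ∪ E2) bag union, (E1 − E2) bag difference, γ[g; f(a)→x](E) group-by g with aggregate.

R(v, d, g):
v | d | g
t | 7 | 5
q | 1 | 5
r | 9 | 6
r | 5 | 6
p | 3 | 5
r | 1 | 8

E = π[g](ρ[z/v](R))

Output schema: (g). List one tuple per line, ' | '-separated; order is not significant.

Row counts bottom-up:
  R → 6
  ρ[z/v](R) → 6
  π[g](ρ[z/v](R)) → 6

== RESULT ==
g
5
5
5
6
6
8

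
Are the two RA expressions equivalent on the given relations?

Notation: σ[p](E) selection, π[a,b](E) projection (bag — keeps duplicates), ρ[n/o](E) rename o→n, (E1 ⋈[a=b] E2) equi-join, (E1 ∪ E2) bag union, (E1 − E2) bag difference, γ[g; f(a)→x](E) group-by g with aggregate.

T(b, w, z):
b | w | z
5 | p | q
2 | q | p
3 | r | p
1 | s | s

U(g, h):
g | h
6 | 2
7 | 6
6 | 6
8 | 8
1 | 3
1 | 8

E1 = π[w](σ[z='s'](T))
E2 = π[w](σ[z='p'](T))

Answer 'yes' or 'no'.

E1 subexpression sizes:
  T → 4
  σ[z='s'](T) → 1
  π[w](σ[z='s'](T)) → 1
E2 subexpression sizes:
  T → 4
  σ[z='p'](T) → 2
  π[w](σ[z='p'](T)) → 2

E1 result:
w
s
E2 result:
w
q
r
Witness: ('q',) appears 0× in E1 but 1× in E2.

no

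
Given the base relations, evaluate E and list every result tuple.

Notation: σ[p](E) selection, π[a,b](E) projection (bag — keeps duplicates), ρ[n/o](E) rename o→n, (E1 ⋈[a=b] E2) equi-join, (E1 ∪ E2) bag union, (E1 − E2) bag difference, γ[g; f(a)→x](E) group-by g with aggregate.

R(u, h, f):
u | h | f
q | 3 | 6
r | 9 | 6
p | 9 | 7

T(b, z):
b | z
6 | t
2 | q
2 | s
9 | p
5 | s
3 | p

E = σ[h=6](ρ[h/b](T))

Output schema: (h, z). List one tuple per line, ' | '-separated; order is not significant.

Stepwise |·|:
  T → 6
  ρ[h/b](T) → 6
  σ[h=6](ρ[h/b](T)) → 1

== RESULT ==
h | z
6 | t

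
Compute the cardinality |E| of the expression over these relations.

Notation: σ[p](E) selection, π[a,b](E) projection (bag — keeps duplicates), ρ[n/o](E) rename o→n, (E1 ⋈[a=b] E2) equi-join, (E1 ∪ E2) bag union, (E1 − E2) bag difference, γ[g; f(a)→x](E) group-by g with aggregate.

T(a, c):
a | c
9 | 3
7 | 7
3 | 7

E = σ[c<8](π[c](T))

Per-node cardinality:
  T → 3
  π[c](T) → 3
  σ[c<8](π[c](T)) → 3

|E| = 3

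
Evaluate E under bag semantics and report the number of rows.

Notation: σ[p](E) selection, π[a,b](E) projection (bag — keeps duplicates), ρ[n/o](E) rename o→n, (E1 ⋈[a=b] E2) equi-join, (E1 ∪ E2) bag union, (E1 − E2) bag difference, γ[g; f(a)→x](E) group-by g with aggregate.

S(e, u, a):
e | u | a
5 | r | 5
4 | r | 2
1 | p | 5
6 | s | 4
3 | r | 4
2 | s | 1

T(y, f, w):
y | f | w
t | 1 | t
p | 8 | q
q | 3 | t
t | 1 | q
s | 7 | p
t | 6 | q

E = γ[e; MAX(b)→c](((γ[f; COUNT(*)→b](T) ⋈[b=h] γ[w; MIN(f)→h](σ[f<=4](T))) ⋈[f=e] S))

Row counts bottom-up:
  T → 6
  γ[f; COUNT(*)→b](T) → 5
  T → 6
  σ[f<=4](T) → 3
  γ[w; MIN(f)→h](σ[f<=4](T)) → 2
  (γ[f; COUNT(*)→b](T) ⋈[b=h] γ[w; MIN(f)→h](σ[f<=4](T))) → 8
  S → 6
  ((γ[f; COUNT(*)→b](T) ⋈[b=h] γ[w; MIN(f)→h](σ[f<=4](T))) ⋈[f=e] S) → 4
  γ[e; MAX(b)→c](((γ[f; COUNT(*)→b](T) ⋈[b=h] γ[w; MIN(f)→h](σ[f<=4](T))) ⋈[f=e] S)) → 2

|E| = 2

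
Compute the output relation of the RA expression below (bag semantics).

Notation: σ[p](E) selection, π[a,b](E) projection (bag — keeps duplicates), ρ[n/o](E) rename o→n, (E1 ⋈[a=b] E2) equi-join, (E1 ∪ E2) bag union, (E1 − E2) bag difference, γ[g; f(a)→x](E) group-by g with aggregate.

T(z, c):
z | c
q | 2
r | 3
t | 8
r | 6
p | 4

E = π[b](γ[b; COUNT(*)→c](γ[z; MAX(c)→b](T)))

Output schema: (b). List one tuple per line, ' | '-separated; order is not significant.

Stepwise |·|:
  T → 5
  γ[z; MAX(c)→b](T) → 4
  γ[b; COUNT(*)→c](γ[z; MAX(c)→b](T)) → 4
  π[b](γ[b; COUNT(*)→c](γ[z; MAX(c)→b](T))) → 4

== RESULT ==
b
2
4
6
8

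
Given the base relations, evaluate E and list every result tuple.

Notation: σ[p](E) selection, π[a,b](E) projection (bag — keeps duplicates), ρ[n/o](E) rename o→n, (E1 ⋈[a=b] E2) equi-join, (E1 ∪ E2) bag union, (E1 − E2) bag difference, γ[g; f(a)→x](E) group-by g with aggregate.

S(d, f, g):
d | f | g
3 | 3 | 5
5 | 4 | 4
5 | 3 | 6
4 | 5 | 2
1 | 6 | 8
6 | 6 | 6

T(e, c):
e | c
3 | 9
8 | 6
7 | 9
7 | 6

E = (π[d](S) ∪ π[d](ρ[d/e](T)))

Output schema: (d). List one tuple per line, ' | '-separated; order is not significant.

Per-node cardinality:
  S → 6
  π[d](S) → 6
  T → 4
  ρ[d/e](T) → 4
  π[d](ρ[d/e](T)) → 4
  (π[d](S) ∪ π[d](ρ[d/e](T))) → 10

== RESULT ==
d
1
3
3
4
5
5
6
7
7
8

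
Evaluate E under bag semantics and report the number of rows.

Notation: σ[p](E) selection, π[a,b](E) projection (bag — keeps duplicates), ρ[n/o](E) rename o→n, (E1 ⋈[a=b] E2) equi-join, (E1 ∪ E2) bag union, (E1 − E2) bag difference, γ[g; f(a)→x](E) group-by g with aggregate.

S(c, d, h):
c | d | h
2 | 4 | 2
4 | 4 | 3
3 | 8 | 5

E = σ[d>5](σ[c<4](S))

Per-node cardinality:
  S → 3
  σ[c<4](S) → 2
  σ[d>5](σ[c<4](S)) → 1

|E| = 1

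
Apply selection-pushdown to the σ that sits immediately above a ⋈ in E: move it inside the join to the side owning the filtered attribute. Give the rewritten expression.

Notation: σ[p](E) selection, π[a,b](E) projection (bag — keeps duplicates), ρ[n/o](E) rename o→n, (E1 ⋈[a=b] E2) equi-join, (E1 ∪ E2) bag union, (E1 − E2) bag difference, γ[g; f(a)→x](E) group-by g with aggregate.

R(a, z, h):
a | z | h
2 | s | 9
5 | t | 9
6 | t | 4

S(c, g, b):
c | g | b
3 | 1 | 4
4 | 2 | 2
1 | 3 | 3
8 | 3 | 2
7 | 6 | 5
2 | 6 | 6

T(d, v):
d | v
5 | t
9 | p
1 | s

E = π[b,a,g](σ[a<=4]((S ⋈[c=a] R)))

σ filters on a, owned by the right side.
E' = π[b,a,g]((S ⋈[c=a] σ[a<=4](R)))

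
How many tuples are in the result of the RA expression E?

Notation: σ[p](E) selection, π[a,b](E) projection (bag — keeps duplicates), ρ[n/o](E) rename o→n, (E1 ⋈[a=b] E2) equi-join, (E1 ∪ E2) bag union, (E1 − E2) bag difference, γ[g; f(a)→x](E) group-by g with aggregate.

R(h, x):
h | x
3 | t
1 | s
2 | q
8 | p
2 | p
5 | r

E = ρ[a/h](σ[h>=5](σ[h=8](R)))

Per-node cardinality:
  R → 6
  σ[h=8](R) → 1
  σ[h>=5](σ[h=8](R)) → 1
  ρ[a/h](σ[h>=5](σ[h=8](R))) → 1

|E| = 1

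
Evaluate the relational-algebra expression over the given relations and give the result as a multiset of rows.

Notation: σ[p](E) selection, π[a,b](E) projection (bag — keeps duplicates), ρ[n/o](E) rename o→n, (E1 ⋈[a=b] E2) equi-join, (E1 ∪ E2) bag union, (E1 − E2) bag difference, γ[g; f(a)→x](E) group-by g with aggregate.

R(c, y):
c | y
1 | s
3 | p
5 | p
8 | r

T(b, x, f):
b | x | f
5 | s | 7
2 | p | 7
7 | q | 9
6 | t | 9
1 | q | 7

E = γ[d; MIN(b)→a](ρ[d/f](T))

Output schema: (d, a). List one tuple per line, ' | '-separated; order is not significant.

Row counts bottom-up:
  T → 5
  ρ[d/f](T) → 5
  γ[d; MIN(b)→a](ρ[d/f](T)) → 2

== RESULT ==
d | a
7 | 1
9 | 6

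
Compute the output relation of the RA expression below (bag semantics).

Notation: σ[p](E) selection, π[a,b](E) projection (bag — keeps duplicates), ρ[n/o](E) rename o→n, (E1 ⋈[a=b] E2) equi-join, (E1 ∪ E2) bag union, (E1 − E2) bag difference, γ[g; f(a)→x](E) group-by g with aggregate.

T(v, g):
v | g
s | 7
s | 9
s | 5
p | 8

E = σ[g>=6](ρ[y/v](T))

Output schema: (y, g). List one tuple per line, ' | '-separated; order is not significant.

Row counts bottom-up:
  T → 4
  ρ[y/v](T) → 4
  σ[g>=6](ρ[y/v](T)) → 3

== RESULT ==
y | g
p | 8
s | 7
s | 9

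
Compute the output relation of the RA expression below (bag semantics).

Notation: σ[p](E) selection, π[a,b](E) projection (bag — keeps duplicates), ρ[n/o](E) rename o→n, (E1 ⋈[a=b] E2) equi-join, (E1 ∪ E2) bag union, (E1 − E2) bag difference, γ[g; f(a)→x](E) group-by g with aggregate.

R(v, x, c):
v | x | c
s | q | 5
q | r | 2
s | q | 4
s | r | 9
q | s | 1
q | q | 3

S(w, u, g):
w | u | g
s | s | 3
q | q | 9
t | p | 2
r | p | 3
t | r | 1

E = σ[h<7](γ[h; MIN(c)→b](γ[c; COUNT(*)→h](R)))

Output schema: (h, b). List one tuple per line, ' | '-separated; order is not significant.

Stepwise |·|:
  R → 6
  γ[c; COUNT(*)→h](R) → 6
  γ[h; MIN(c)→b](γ[c; COUNT(*)→h](R)) → 1
  σ[h<7](γ[h; MIN(c)→b](γ[c; COUNT(*)→h](R))) → 1

== RESULT ==
h | b
1 | 1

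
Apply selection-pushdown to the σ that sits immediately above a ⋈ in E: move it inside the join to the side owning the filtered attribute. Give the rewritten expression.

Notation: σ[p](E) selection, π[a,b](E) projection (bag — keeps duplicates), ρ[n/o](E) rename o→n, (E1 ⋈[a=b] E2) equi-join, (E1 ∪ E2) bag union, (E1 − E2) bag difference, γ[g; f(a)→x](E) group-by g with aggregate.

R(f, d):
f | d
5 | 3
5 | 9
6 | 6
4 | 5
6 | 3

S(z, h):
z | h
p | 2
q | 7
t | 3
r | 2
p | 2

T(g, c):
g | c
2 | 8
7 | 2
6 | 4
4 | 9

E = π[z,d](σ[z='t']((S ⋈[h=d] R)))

σ filters on z, owned by the left side.
E' = π[z,d]((σ[z='t'](S) ⋈[h=d] R))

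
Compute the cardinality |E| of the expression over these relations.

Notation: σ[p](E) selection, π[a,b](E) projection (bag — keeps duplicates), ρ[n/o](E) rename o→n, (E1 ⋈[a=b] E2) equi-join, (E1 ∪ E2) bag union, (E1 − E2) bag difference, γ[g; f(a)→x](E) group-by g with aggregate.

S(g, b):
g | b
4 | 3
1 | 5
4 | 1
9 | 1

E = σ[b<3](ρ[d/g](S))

Subexpression sizes:
  S → 4
  ρ[d/g](S) → 4
  σ[b<3](ρ[d/g](S)) → 2

|E| = 2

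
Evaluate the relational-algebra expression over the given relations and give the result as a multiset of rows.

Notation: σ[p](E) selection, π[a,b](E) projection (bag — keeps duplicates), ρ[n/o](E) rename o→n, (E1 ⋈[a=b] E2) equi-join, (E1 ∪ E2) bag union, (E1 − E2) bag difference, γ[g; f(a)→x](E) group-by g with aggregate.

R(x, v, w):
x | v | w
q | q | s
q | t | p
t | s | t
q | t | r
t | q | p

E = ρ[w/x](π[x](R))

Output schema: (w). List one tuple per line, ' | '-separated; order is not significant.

Row counts bottom-up:
  R → 5
  π[x](R) → 5
  ρ[w/x](π[x](R)) → 5

== RESULT ==
w
q
q
q
t
t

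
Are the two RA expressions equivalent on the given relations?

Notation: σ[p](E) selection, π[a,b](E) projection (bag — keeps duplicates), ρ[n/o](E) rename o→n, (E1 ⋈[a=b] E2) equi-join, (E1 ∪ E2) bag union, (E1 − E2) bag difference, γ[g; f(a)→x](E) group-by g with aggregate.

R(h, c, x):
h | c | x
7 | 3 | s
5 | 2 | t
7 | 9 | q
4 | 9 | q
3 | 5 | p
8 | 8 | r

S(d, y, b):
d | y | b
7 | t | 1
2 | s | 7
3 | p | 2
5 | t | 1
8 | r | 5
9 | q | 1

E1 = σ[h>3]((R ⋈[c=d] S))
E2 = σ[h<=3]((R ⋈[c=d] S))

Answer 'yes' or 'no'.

E1 per-node cardinality:
  R → 6
  S → 6
  (R ⋈[c=d] S) → 6
  σ[h>3]((R ⋈[c=d] S)) → 5
E2 per-node cardinality:
  R → 6
  S → 6
  (R ⋈[c=d] S) → 6
  σ[h<=3]((R ⋈[c=d] S)) → 1

E1 result:
h | c | x | d | y | b
4 | 9 | q | 9 | q | 1
5 | 2 | t | 2 | s | 7
7 | 3 | s | 3 | p | 2
7 | 9 | q | 9 | q | 1
8 | 8 | r | 8 | r | 5
E2 result:
h | c | x | d | y | b
3 | 5 | p | 5 | t | 1
Witness: (7, 9, 'q', 9, 'q', 1) appears 1× in E1 but 0× in E2.

no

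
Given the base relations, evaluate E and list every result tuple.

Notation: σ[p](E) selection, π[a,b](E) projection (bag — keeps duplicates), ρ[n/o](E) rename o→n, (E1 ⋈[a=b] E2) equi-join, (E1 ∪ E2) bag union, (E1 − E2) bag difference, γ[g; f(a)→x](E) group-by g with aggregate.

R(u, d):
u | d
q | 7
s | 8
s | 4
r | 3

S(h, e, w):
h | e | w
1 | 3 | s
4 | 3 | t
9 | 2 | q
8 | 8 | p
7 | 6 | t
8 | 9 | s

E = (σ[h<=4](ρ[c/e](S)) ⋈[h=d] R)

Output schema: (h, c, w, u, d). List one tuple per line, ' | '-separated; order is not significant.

Stepwise |·|:
  S → 6
  ρ[c/e](S) → 6
  σ[h<=4](ρ[c/e](S)) → 2
  R → 4
  (σ[h<=4](ρ[c/e](S)) ⋈[h=d] R) → 1

== RESULT ==
h | c | w | u | d
4 | 3 | t | s | 4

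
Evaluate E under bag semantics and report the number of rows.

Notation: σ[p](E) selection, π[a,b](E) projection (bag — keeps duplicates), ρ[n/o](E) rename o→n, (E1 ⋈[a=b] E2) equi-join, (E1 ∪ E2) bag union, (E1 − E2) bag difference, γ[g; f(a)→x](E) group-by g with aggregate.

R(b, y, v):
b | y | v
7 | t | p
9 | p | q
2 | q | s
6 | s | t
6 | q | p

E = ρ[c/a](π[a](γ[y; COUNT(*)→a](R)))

Row counts bottom-up:
  R → 5
  γ[y; COUNT(*)→a](R) → 4
  π[a](γ[y; COUNT(*)→a](R)) → 4
  ρ[c/a](π[a](γ[y; COUNT(*)→a](R))) → 4

|E| = 4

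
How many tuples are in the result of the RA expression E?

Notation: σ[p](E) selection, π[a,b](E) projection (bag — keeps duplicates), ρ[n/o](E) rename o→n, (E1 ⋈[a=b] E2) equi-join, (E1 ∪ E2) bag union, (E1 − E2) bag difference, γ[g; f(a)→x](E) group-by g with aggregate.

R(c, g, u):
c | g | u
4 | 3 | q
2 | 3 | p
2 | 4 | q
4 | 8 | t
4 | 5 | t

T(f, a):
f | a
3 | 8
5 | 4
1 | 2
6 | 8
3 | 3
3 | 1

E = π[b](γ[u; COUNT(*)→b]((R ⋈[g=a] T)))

Subexpression sizes:
  R → 5
  T → 6
  (R ⋈[g=a] T) → 5
  γ[u; COUNT(*)→b]((R ⋈[g=a] T)) → 3
  π[b](γ[u; COUNT(*)→b]((R ⋈[g=a] T))) → 3

|E| = 3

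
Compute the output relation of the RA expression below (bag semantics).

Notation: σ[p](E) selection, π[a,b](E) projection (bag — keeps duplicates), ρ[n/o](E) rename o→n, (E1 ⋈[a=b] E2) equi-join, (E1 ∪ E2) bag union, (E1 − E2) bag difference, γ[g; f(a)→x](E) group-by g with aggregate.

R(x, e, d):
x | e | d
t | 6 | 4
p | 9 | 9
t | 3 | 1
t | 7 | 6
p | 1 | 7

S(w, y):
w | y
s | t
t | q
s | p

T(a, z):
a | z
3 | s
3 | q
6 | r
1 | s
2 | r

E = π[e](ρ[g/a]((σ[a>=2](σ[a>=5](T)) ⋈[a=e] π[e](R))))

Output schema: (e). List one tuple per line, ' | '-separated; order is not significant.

Per-node cardinality:
  T → 5
  σ[a>=5](T) → 1
  σ[a>=2](σ[a>=5](T)) → 1
  R → 5
  π[e](R) → 5
  (σ[a>=2](σ[a>=5](T)) ⋈[a=e] π[e](R)) → 1
  ρ[g/a]((σ[a>=2](σ[a>=5](T)) ⋈[a=e] π[e](R))) → 1
  π[e](ρ[g/a]((σ[a>=2](σ[a>=5](T)) ⋈[a=e] π[e](R)))) → 1

== RESULT ==
e
6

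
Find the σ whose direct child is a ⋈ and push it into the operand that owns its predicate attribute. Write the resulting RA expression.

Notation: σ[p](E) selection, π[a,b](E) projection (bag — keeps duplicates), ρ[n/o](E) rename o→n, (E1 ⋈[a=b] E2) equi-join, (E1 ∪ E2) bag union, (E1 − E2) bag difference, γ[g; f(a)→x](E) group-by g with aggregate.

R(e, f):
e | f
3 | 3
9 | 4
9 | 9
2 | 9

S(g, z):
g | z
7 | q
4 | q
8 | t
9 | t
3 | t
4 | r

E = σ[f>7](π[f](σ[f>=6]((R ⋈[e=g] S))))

σ filters on f, owned by the left side.
E' = σ[f>7](π[f]((σ[f>=6](R) ⋈[e=g] S)))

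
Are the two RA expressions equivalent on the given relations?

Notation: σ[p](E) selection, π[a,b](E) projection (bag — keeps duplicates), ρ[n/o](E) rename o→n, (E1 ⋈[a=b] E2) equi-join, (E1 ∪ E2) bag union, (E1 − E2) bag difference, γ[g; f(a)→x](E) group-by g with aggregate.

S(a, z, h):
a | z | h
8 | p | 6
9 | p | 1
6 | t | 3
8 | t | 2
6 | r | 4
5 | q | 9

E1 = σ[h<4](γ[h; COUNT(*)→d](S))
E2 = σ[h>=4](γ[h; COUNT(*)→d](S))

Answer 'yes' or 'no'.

E1 stepwise |·|:
  S → 6
  γ[h; COUNT(*)→d](S) → 6
  σ[h<4](γ[h; COUNT(*)→d](S)) → 3
E2 stepwise |·|:
  S → 6
  γ[h; COUNT(*)→d](S) → 6
  σ[h>=4](γ[h; COUNT(*)→d](S)) → 3

E1 result:
h | d
1 | 1
2 | 1
3 | 1
E2 result:
h | d
4 | 1
6 | 1
9 | 1
Witness: (2, 1) appears 1× in E1 but 0× in E2.

no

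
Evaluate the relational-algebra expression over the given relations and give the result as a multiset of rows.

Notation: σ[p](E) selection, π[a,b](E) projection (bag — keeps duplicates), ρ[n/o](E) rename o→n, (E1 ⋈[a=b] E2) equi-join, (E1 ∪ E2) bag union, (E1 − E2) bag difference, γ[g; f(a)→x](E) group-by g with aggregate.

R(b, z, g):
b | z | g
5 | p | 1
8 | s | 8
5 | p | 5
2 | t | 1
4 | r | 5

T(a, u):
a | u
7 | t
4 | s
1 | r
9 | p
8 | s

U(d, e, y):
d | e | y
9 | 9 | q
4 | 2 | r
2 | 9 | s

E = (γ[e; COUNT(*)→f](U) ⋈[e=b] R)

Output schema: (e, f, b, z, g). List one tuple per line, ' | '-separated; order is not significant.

Subexpression sizes:
  U → 3
  γ[e; COUNT(*)→f](U) → 2
  R → 5
  (γ[e; COUNT(*)→f](U) ⋈[e=b] R) → 1

== RESULT ==
e | f | b | z | g
2 | 1 | 2 | t | 1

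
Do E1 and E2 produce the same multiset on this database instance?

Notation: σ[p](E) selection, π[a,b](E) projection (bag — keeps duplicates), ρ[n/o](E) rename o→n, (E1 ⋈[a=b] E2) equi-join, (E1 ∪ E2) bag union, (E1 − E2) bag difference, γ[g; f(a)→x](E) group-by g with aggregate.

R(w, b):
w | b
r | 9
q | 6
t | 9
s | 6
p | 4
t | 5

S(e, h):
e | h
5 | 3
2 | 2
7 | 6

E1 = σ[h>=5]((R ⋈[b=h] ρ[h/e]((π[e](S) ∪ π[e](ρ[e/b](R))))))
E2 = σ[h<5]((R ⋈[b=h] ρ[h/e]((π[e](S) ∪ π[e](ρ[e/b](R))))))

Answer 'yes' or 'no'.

E1 stepwise |·|:
  R → 6
  S → 3
  π[e](S) → 3
  R → 6
  ρ[e/b](R) → 6
  π[e](ρ[e/b](R)) → 6
  (π[e](S) ∪ π[e](ρ[e/b](R))) → 9
  ρ[h/e]((π[e](S) ∪ π[e](ρ[e/b](R)))) → 9
  (R ⋈[b=h] ρ[h/e]((π[e](S) ∪ π[e](ρ[e/b](R))))) → 11
  σ[h>=5]((R ⋈[b=h] ρ[h/e]((π[e](S) ∪ π[e](ρ[e/b](R)))))) → 10
E2 stepwise |·|:
  R → 6
  S → 3
  π[e](S) → 3
  R → 6
  ρ[e/b](R) → 6
  π[e](ρ[e/b](R)) → 6
  (π[e](S) ∪ π[e](ρ[e/b](R))) → 9
  ρ[h/e]((π[e](S) ∪ π[e](ρ[e/b](R)))) → 9
  (R ⋈[b=h] ρ[h/e]((π[e](S) ∪ π[e](ρ[e/b](R))))) → 11
  σ[h<5]((R ⋈[b=h] ρ[h/e]((π[e](S) ∪ π[e](ρ[e/b](R)))))) → 1

E1 result:
w | b | h
q | 6 | 6
q | 6 | 6
r | 9 | 9
r | 9 | 9
s | 6 | 6
s | 6 | 6
t | 5 | 5
t | 5 | 5
t | 9 | 9
t | 9 | 9
E2 result:
w | b | h
p | 4 | 4
Witness: ('q', 6, 6) appears 2× in E1 but 0× in E2.

no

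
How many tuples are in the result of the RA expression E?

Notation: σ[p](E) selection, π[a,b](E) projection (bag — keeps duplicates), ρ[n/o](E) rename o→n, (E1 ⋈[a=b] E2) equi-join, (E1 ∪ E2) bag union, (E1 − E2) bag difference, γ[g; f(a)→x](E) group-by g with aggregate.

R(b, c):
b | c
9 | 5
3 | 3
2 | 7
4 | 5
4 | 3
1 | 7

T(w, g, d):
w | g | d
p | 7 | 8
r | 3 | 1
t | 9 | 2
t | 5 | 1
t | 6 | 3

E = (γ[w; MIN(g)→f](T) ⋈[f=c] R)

Stepwise |·|:
  T → 5
  γ[w; MIN(g)→f](T) → 3
  R → 6
  (γ[w; MIN(g)→f](T) ⋈[f=c] R) → 6

|E| = 6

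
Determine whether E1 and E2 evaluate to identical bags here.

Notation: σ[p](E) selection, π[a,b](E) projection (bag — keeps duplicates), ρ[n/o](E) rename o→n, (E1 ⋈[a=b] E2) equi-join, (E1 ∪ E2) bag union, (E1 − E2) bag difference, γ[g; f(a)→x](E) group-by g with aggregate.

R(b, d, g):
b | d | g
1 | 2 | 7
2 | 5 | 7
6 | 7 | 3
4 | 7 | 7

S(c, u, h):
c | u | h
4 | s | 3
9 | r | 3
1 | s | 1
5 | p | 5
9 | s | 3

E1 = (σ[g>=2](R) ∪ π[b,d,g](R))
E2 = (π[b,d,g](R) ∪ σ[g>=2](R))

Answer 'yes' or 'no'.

E1 per-node cardinality:
  R → 4
  σ[g>=2](R) → 4
  R → 4
  π[b,d,g](R) → 4
  (σ[g>=2](R) ∪ π[b,d,g](R)) → 8
E2 per-node cardinality:
  R → 4
  π[b,d,g](R) → 4
  R → 4
  σ[g>=2](R) → 4
  (π[b,d,g](R) ∪ σ[g>=2](R)) → 8

E1 and E2 produce the same multiset:
b | d | g
1 | 2 | 7
1 | 2 | 7
2 | 5 | 7
2 | 5 | 7
4 | 7 | 7
4 | 7 | 7
6 | 7 | 3
6 | 7 | 3

yes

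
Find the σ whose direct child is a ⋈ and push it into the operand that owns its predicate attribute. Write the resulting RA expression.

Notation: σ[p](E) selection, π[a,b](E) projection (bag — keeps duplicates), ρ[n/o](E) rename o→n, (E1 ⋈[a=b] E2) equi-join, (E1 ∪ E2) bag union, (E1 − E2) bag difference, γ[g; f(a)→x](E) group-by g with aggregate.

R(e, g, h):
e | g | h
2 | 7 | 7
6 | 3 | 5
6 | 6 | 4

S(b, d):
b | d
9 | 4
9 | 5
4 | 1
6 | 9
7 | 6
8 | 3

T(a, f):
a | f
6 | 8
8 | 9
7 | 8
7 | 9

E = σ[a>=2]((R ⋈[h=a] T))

σ filters on a, owned by the right side.
E' = (R ⋈[h=a] σ[a>=2](T))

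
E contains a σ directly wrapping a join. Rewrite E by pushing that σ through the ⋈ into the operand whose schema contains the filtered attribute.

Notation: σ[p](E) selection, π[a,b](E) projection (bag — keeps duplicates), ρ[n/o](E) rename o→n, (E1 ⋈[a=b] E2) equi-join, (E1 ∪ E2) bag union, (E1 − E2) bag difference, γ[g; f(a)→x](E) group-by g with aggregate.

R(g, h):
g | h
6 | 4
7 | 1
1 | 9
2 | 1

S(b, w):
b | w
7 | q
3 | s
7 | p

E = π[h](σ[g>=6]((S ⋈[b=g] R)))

σ filters on g, owned by the right side.
E' = π[h]((S ⋈[b=g] σ[g>=6](R)))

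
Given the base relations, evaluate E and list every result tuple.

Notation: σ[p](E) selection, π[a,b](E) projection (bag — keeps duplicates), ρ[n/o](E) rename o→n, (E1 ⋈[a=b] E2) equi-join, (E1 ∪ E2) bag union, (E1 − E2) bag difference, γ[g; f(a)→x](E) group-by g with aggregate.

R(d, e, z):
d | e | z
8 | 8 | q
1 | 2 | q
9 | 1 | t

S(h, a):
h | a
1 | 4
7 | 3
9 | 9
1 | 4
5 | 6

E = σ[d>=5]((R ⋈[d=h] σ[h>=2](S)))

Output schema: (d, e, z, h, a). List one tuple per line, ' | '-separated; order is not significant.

Stepwise |·|:
  R → 3
  S → 5
  σ[h>=2](S) → 3
  (R ⋈[d=h] σ[h>=2](S)) → 1
  σ[d>=5]((R ⋈[d=h] σ[h>=2](S))) → 1

== RESULT ==
d | e | z | h | a
9 | 1 | t | 9 | 9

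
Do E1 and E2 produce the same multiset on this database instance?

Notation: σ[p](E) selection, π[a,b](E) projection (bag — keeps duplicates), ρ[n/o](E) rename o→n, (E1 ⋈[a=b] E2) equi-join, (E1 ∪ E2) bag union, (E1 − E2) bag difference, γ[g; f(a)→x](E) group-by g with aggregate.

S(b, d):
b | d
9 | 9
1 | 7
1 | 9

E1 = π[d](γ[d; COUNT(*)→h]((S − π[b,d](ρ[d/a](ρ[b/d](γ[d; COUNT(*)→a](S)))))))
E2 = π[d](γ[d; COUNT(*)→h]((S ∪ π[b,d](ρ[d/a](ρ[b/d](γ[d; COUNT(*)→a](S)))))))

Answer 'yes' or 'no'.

E1 stepwise |·|:
  S → 3
  S → 3
  γ[d; COUNT(*)→a](S) → 2
  ρ[b/d](γ[d; COUNT(*)→a](S)) → 2
  ρ[d/a](ρ[b/d](γ[d; COUNT(*)→a](S))) → 2
  π[b,d](ρ[d/a](ρ[b/d](γ[d; COUNT(*)→a](S)))) → 2
  (S − π[b,d](ρ[d/a](ρ[b/d](γ[d; COUNT(*)→a](S))))) → 3
  γ[d; COUNT(*)→h]((S − π[b,d](ρ[d/a](ρ[b/d](γ[d; COUNT(*)→a](S)))))) → 2
  π[d](γ[d; COUNT(*)→h]((S − π[b,d](ρ[d/a](ρ[b/d](γ[d; COUNT(*)→a](S))))))) → 2
E2 stepwise |·|:
  S → 3
  S → 3
  γ[d; COUNT(*)→a](S) → 2
  ρ[b/d](γ[d; COUNT(*)→a](S)) → 2
  ρ[d/a](ρ[b/d](γ[d; COUNT(*)→a](S))) → 2
  π[b,d](ρ[d/a](ρ[b/d](γ[d; COUNT(*)→a](S)))) → 2
  (S ∪ π[b,d](ρ[d/a](ρ[b/d](γ[d; COUNT(*)→a](S))))) → 5
  γ[d; COUNT(*)→h]((S ∪ π[b,d](ρ[d/a](ρ[b/d](γ[d; COUNT(*)→a](S)))))) → 4
  π[d](γ[d; COUNT(*)→h]((S ∪ π[b,d](ρ[d/a](ρ[b/d](γ[d; COUNT(*)→a](S))))))) → 4

E1 result:
d
7
9
E2 result:
d
1
2
7
9
Witness: (1,) appears 0× in E1 but 1× in E2.

no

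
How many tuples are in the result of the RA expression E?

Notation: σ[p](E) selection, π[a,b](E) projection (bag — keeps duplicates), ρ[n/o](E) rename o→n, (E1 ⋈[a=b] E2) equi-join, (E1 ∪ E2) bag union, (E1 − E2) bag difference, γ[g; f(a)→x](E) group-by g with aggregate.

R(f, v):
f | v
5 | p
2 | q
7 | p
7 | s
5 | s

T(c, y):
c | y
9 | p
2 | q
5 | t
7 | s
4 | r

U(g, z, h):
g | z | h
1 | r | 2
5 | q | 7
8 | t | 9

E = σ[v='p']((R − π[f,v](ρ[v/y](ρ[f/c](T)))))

Row counts bottom-up:
  R → 5
  T → 5
  ρ[f/c](T) → 5
  ρ[v/y](ρ[f/c](T)) → 5
  π[f,v](ρ[v/y](ρ[f/c](T))) → 5
  (R − π[f,v](ρ[v/y](ρ[f/c](T)))) → 3
  σ[v='p']((R − π[f,v](ρ[v/y](ρ[f/c](T))))) → 2

|E| = 2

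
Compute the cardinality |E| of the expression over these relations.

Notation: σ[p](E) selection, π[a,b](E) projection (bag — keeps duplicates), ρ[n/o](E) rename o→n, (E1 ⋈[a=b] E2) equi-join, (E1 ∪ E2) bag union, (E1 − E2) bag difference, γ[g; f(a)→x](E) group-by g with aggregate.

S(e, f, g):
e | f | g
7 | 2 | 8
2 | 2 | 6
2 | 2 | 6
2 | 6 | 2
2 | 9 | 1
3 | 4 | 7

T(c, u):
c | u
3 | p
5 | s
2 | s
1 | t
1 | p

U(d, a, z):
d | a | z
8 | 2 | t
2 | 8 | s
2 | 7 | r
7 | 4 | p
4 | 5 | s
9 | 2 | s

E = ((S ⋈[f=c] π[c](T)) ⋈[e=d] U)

Per-node cardinality:
  S → 6
  T → 5
  π[c](T) → 5
  (S ⋈[f=c] π[c](T)) → 3
  U → 6
  ((S ⋈[f=c] π[c](T)) ⋈[e=d] U) → 5

|E| = 5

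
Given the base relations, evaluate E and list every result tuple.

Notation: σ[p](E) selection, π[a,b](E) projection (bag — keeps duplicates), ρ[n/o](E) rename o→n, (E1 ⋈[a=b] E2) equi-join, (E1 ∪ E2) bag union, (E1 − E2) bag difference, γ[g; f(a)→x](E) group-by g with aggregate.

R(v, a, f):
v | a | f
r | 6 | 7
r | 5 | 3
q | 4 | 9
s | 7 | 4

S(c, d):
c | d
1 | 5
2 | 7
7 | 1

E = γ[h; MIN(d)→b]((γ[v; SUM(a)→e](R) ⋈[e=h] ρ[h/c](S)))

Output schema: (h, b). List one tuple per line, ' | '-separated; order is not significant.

Stepwise |·|:
  R → 4
  γ[v; SUM(a)→e](R) → 3
  S → 3
  ρ[h/c](S) → 3
  (γ[v; SUM(a)→e](R) ⋈[e=h] ρ[h/c](S)) → 1
  γ[h; MIN(d)→b]((γ[v; SUM(a)→e](R) ⋈[e=h] ρ[h/c](S))) → 1

== RESULT ==
h | b
7 | 1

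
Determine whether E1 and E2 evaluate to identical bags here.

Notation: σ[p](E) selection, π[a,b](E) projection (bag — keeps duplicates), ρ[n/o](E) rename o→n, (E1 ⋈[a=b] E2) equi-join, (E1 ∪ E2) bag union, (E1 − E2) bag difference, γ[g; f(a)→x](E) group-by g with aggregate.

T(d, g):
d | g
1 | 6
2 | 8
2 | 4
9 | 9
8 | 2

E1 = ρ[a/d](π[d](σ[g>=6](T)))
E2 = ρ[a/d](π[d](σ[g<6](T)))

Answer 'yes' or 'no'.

E1 stepwise |·|:
  T → 5
  σ[g>=6](T) → 3
  π[d](σ[g>=6](T)) → 3
  ρ[a/d](π[d](σ[g>=6](T))) → 3
E2 stepwise |·|:
  T → 5
  σ[g<6](T) → 2
  π[d](σ[g<6](T)) → 2
  ρ[a/d](π[d](σ[g<6](T))) → 2

E1 result:
a
1
2
9
E2 result:
a
2
8
Witness: (1,) appears 1× in E1 but 0× in E2.

no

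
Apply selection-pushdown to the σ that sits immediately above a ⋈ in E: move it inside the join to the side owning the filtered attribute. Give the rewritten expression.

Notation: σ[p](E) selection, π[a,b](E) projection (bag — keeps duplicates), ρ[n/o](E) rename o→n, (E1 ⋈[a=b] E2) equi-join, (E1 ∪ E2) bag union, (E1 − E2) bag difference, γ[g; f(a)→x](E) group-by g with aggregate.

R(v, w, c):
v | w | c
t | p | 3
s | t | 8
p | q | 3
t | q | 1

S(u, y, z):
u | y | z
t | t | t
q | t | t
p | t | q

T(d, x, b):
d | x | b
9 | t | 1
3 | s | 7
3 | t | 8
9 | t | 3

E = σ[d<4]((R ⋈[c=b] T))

σ filters on d, owned by the right side.
E' = (R ⋈[c=b] σ[d<4](T))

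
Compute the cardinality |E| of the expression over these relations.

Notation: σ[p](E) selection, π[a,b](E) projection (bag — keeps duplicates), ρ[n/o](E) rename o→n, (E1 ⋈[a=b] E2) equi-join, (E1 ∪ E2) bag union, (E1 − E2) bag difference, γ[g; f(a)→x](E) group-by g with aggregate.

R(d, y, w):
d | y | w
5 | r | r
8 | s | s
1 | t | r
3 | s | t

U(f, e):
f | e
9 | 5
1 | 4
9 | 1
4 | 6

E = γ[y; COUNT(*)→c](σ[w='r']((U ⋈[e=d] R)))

Subexpression sizes:
  U → 4
  R → 4
  (U ⋈[e=d] R) → 2
  σ[w='r']((U ⋈[e=d] R)) → 2
  γ[y; COUNT(*)→c](σ[w='r']((U ⋈[e=d] R))) → 2

|E| = 2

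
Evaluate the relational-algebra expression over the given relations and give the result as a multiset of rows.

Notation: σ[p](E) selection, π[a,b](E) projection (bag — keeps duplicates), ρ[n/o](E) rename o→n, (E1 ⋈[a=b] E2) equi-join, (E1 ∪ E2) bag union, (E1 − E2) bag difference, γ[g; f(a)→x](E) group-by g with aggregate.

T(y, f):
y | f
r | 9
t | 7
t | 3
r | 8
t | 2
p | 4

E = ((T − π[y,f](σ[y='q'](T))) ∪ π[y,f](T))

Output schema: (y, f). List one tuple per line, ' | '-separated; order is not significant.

Per-node cardinality:
  T → 6
  T → 6
  σ[y='q'](T) → 0
  π[y,f](σ[y='q'](T)) → 0
  (T − π[y,f](σ[y='q'](T))) → 6
  T → 6
  π[y,f](T) → 6
  ((T − π[y,f](σ[y='q'](T))) ∪ π[y,f](T)) → 12

== RESULT ==
y | f
p | 4
p | 4
r | 8
r | 8
r | 9
r | 9
t | 2
t | 2
t | 3
t | 3
t | 7
t | 7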